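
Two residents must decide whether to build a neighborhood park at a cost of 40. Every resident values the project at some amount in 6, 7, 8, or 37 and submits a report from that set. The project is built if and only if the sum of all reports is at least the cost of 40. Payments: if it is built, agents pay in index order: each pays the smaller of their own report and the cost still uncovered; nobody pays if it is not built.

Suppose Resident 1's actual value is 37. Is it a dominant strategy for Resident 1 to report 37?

Consider the case where Resident 2 reports 37.
Truthful report 37: project built, pays 37, utility 37 - 37 = 0.
Report 6 instead: project built, pays 6, utility 37 - 6 = 31.
Since 31 > 0, reporting 6 is strictly better here, so truthful reporting is not dominant.

No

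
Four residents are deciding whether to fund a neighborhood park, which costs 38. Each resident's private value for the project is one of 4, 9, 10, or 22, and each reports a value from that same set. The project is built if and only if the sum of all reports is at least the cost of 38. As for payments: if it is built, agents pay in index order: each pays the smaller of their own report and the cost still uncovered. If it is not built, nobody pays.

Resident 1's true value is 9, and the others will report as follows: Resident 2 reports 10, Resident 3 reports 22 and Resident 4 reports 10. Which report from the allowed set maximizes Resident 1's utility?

4

Report 4: project built, pays 4, utility 9 - 4 = 5.
Report 9: project built, pays 9, utility 9 - 9 = 0.
Report 10: project built, pays 10, utility 9 - 10 = -1.
Report 22: project built, pays 22, utility 9 - 22 = -13.
The best choice is 4 with utility 5.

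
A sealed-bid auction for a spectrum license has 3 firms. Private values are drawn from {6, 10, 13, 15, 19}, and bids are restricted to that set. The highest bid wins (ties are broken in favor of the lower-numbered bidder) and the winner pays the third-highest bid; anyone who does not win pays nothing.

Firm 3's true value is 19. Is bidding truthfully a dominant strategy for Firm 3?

Yes

Check each profile of the others' bids and compare truth against every alternative bid.
Others bid (6, 15): truth gives 13, best alternative gives 0.
Others bid (15, 6): truth gives 13, best alternative gives 0.
Others bid (10, 15): truth gives 9, best alternative gives 0.
Others bid (15, 10): truth gives 9, best alternative gives 0.
Others bid (13, 15): truth gives 6, best alternative gives 0.
Others bid (15, 13): truth gives 6, best alternative gives 0.
(Remaining 19 profiles checked similarly; truth is weakly best in each.)
In every case the truthful bid is at least as good as any alternative, so it is a dominant strategy.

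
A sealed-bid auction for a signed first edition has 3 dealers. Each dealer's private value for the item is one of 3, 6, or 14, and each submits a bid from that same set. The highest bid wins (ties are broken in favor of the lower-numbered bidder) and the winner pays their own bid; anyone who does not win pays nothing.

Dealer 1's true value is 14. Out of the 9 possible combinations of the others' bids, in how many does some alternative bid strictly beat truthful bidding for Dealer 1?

Others bid (3, 3): truth gives 0; bid 3 gives 11 > 0. Violating.
Others bid (3, 6): truth gives 0; bid 6 gives 8 > 0. Violating.
Others bid (6, 3): truth gives 0; bid 6 gives 8 > 0. Violating.
Others bid (6, 6): truth gives 0; bid 6 gives 8 > 0. Violating.
Others bid (3, 14): truth gives 0; no alternative beats it.
Others bid (6, 14): truth gives 0; no alternative beats it.
(Checking all 9 profiles: 4 have a profitable deviation, 5 do not.)

4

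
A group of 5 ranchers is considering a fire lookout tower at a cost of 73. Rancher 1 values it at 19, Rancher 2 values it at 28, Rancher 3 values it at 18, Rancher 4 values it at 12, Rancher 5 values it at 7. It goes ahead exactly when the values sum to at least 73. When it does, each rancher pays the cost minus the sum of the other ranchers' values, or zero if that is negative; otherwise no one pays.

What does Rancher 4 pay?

1

Total value 84 ≥ cost 73, so the project is built.
The other ranchers' values sum to 72.
Cost minus that sum is 73 - 72 = 1.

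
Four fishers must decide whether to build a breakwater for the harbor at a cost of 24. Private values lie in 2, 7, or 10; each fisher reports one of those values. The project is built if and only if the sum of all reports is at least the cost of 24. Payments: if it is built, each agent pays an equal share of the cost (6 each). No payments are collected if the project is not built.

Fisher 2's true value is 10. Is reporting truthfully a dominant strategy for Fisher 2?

Check each profile of the others' reports and compare truth against every alternative report.
Others report (2, 2, 10): truth gives 4, best alternative gives 0.
Others report (2, 7, 7): truth gives 4, best alternative gives 0.
Others report (2, 10, 2): truth gives 4, best alternative gives 0.
Others report (7, 2, 7): truth gives 4, best alternative gives 0.
Others report (7, 7, 2): truth gives 4, best alternative gives 0.
Others report (10, 2, 2): truth gives 4, best alternative gives 0.
(Remaining 21 profiles checked similarly; truth is weakly best in each.)
In every case the truthful report is at least as good as any alternative, so it is a dominant strategy.

Yes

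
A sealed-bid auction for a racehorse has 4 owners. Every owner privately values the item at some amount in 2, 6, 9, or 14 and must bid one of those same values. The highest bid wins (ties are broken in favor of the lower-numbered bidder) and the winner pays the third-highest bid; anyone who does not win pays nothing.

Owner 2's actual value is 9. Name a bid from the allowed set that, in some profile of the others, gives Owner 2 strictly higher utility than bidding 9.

14

Suppose Owner 1 bids 2, Owner 3 bids 2 and Owner 4 bids 14.
Bid 9: loses, pays 0, utility 0.
Bid 14: wins, pays 2, utility 9 - 2 = 7.
So bidding 14 beats truth here (7 > 0).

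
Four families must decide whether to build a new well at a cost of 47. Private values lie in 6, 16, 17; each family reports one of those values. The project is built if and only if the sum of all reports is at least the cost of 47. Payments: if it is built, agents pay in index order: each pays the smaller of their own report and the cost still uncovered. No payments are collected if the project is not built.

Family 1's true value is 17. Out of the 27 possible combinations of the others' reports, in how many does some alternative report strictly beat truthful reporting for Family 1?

20

Others report (6, 16, 16): truth gives 0; report 16 gives 1 > 0. Violating.
Others report (6, 16, 17): truth gives 0; report 16 gives 1 > 0. Violating.
Others report (6, 17, 16): truth gives 0; report 16 gives 1 > 0. Violating.
Others report (6, 17, 17): truth gives 0; report 16 gives 1 > 0. Violating.
Others report (6, 6, 6): truth gives 0; no alternative beats it.
Others report (6, 6, 16): truth gives 0; no alternative beats it.
(Checking all 27 profiles: 20 have a profitable deviation, 7 do not.)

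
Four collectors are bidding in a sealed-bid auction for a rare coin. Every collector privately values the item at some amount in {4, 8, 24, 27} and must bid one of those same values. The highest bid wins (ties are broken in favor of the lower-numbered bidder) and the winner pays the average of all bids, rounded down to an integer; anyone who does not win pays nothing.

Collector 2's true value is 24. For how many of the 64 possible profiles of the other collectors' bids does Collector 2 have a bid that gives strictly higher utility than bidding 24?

Others bid (4, 4, 4): truth gives 15; bid 8 gives 19 > 15. Violating.
Others bid (4, 4, 8): truth gives 14; bid 8 gives 18 > 14. Violating.
Others bid (4, 4, 27): truth gives 0; bid 27 gives 9 > 0. Violating.
Others bid (4, 8, 4): truth gives 14; bid 8 gives 18 > 14. Violating.
Others bid (4, 4, 24): truth gives 10; no alternative beats it.
Others bid (4, 8, 24): truth gives 9; no alternative beats it.
(Checking all 64 profiles: 30 have a profitable deviation, 34 do not.)

30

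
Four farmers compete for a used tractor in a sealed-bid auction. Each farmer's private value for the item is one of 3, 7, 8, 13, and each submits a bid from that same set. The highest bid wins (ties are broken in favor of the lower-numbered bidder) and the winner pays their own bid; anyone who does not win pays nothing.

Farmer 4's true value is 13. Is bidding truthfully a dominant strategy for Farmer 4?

No

Consider the case where Farmer 1 bids 3, Farmer 2 bids 3 and Farmer 3 bids 3.
Truthful bid 13: wins, pays 13, utility 13 - 13 = 0.
Bid 7 instead: wins, pays 7, utility 13 - 7 = 6.
Since 6 > 0, bidding 7 is strictly better here, so truthful bidding is not dominant.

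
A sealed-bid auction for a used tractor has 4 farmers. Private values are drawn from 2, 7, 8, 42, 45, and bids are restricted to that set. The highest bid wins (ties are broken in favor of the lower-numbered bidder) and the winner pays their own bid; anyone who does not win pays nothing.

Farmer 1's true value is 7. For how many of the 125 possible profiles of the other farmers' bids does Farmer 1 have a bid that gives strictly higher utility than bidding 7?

1

Others bid (2, 2, 2): truth gives 0; bid 2 gives 5 > 0. Violating.
Others bid (2, 2, 7): truth gives 0; no alternative beats it.
Others bid (2, 2, 8): truth gives 0; no alternative beats it.
(Checking all 125 profiles: 1 has a profitable deviation, 124 do not.)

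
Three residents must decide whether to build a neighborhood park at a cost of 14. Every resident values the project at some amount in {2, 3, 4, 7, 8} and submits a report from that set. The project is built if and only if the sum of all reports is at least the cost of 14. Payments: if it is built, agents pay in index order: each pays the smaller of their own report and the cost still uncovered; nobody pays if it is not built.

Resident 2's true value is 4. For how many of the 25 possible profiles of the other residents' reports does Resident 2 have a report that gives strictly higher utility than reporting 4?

Others report (3, 8): truth gives 0; report 3 gives 1 > 0. Violating.
Others report (4, 7): truth gives 0; report 3 gives 1 > 0. Violating.
Others report (4, 8): truth gives 0; report 2 gives 2 > 0. Violating.
Others report (7, 4): truth gives 0; report 3 gives 1 > 0. Violating.
Others report (2, 2): truth gives 0; no alternative beats it.
Others report (2, 3): truth gives 0; no alternative beats it.
(Checking all 25 profiles: 10 have a profitable deviation, 15 do not.)

10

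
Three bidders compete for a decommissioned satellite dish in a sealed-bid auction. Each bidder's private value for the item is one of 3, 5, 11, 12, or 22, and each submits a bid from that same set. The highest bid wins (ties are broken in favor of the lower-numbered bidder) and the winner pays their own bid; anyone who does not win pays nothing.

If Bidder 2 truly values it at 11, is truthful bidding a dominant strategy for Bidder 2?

Consider the case where Bidder 1 bids 3 and Bidder 3 bids 3.
Truthful bid 11: wins, pays 11, utility 11 - 11 = 0.
Bid 5 instead: wins, pays 5, utility 11 - 5 = 6.
Since 6 > 0, bidding 5 is strictly better here, so truthful bidding is not dominant.

No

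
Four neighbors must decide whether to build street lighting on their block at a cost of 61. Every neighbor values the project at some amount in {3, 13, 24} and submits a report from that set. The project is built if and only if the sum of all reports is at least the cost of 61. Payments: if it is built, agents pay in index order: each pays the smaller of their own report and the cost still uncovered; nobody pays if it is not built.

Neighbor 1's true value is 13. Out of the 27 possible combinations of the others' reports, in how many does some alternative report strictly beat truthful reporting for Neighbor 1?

Others report (13, 24, 24): truth gives 0; report 3 gives 10 > 0. Violating.
Others report (24, 13, 24): truth gives 0; report 3 gives 10 > 0. Violating.
Others report (24, 24, 13): truth gives 0; report 3 gives 10 > 0. Violating.
Others report (24, 24, 24): truth gives 0; report 3 gives 10 > 0. Violating.
Others report (3, 3, 3): truth gives 0; no alternative beats it.
Others report (3, 3, 13): truth gives 0; no alternative beats it.
(Checking all 27 profiles: 4 have a profitable deviation, 23 do not.)

4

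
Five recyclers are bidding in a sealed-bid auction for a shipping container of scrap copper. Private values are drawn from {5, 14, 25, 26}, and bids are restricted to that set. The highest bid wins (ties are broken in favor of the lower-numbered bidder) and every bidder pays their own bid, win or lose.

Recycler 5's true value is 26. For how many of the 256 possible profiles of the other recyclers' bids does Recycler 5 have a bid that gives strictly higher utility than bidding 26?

191

Others bid (5, 5, 5, 5): truth gives 0; bid 14 gives 12 > 0. Violating.
Others bid (5, 5, 5, 14): truth gives 0; bid 25 gives 1 > 0. Violating.
Others bid (5, 5, 5, 26): truth gives -26; bid 5 gives -5 > -26. Violating.
Others bid (5, 5, 14, 5): truth gives 0; bid 25 gives 1 > 0. Violating.
Others bid (5, 5, 5, 25): truth gives 0; no alternative beats it.
Others bid (5, 5, 14, 25): truth gives 0; no alternative beats it.
(Checking all 256 profiles: 191 have a profitable deviation, 65 do not.)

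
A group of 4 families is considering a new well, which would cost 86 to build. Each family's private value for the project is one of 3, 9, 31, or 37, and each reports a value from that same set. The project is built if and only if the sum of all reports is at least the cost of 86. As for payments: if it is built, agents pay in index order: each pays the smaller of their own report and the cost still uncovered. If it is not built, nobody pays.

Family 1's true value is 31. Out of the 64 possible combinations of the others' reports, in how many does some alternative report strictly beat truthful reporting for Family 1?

20

Others report (3, 37, 37): truth gives 0; report 9 gives 22 > 0. Violating.
Others report (9, 31, 37): truth gives 0; report 9 gives 22 > 0. Violating.
Others report (9, 37, 31): truth gives 0; report 9 gives 22 > 0. Violating.
Others report (9, 37, 37): truth gives 0; report 3 gives 28 > 0. Violating.
Others report (3, 3, 3): truth gives 0; no alternative beats it.
Others report (3, 3, 9): truth gives 0; no alternative beats it.
(Checking all 64 profiles: 20 have a profitable deviation, 44 do not.)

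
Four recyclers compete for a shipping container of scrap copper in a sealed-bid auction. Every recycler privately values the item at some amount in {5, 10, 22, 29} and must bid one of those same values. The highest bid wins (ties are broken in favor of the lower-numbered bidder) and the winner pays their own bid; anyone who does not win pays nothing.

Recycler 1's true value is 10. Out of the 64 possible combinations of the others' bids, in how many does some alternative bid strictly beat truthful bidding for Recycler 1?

1

Others bid (5, 5, 5): truth gives 0; bid 5 gives 5 > 0. Violating.
Others bid (5, 5, 10): truth gives 0; no alternative beats it.
Others bid (5, 5, 22): truth gives 0; no alternative beats it.
(Checking all 64 profiles: 1 has a profitable deviation, 63 do not.)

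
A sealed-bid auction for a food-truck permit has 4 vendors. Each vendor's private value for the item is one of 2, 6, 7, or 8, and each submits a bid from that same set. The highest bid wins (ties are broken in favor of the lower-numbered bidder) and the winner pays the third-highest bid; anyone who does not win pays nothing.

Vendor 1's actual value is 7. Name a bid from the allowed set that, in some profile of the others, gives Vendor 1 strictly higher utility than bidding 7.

Suppose Vendor 2 bids 2, Vendor 3 bids 2 and Vendor 4 bids 8.
Bid 7: loses, pays 0, utility 0.
Bid 8: wins, pays 2, utility 7 - 2 = 5.
So bidding 8 beats truth here (5 > 0).

8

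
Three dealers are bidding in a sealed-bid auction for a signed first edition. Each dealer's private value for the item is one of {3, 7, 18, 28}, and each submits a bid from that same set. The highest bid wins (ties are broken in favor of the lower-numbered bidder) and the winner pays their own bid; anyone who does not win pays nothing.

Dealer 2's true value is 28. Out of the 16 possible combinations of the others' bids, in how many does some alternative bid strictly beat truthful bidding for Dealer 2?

Others bid (3, 3): truth gives 0; bid 7 gives 21 > 0. Violating.
Others bid (3, 7): truth gives 0; bid 7 gives 21 > 0. Violating.
Others bid (3, 18): truth gives 0; bid 18 gives 10 > 0. Violating.
Others bid (7, 3): truth gives 0; bid 18 gives 10 > 0. Violating.
Others bid (3, 28): truth gives 0; no alternative beats it.
Others bid (7, 28): truth gives 0; no alternative beats it.
(Checking all 16 profiles: 6 have a profitable deviation, 10 do not.)

6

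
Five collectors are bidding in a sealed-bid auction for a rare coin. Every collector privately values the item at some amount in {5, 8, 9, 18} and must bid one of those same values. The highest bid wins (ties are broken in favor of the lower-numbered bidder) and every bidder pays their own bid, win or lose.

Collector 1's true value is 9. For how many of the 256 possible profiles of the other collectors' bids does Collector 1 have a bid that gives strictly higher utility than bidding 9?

Others bid (5, 5, 5, 5): truth gives 0; bid 5 gives 4 > 0. Violating.
Others bid (5, 5, 5, 8): truth gives 0; bid 8 gives 1 > 0. Violating.
Others bid (5, 5, 5, 18): truth gives -9; bid 5 gives -5 > -9. Violating.
Others bid (5, 5, 8, 5): truth gives 0; bid 8 gives 1 > 0. Violating.
Others bid (5, 5, 5, 9): truth gives 0; no alternative beats it.
Others bid (5, 5, 8, 9): truth gives 0; no alternative beats it.
(Checking all 256 profiles: 191 have a profitable deviation, 65 do not.)

191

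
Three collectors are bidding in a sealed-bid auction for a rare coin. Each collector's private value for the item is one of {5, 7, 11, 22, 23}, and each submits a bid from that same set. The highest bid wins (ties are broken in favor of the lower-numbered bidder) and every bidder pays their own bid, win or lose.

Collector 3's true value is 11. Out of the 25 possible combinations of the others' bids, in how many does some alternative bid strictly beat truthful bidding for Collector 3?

Others bid (5, 5): truth gives 0; bid 7 gives 4 > 0. Violating.
Others bid (5, 11): truth gives -11; bid 5 gives -5 > -11. Violating.
Others bid (5, 22): truth gives -11; bid 5 gives -5 > -11. Violating.
Others bid (5, 23): truth gives -11; bid 5 gives -5 > -11. Violating.
Others bid (5, 7): truth gives 0; no alternative beats it.
Others bid (7, 5): truth gives 0; no alternative beats it.
(Checking all 25 profiles: 22 have a profitable deviation, 3 do not.)

22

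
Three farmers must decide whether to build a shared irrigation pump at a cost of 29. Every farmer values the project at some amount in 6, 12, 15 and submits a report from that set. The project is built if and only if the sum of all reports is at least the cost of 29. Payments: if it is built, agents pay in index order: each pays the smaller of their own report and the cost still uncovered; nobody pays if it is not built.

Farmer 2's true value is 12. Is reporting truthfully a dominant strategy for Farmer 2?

Consider the case where Farmer 1 reports 12 and Farmer 3 reports 12.
Truthful report 12: project built, pays 12, utility 12 - 12 = 0.
Report 6 instead: project built, pays 6, utility 12 - 6 = 6.
Since 6 > 0, reporting 6 is strictly better here, so truthful reporting is not dominant.

No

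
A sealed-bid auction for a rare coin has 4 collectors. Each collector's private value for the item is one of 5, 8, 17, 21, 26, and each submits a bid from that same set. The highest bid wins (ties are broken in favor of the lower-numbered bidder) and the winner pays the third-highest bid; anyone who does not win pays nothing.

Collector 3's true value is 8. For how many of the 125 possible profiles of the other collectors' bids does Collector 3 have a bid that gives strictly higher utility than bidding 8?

Others bid (5, 5, 17): truth gives 0; bid 17 gives 3 > 0. Violating.
Others bid (5, 5, 21): truth gives 0; bid 21 gives 3 > 0. Violating.
Others bid (5, 5, 26): truth gives 0; bid 26 gives 3 > 0. Violating.
Others bid (5, 8, 5): truth gives 0; bid 17 gives 3 > 0. Violating.
Others bid (5, 5, 5): truth gives 3; no alternative beats it.
Others bid (5, 5, 8): truth gives 3; no alternative beats it.
(Checking all 125 profiles: 9 have a profitable deviation, 116 do not.)

9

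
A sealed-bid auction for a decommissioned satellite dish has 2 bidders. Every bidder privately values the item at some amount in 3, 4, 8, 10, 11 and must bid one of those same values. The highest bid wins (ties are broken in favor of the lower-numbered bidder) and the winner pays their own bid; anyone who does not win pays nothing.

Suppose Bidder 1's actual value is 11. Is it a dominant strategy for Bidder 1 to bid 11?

No

Consider the case where Bidder 2 bids 3.
Truthful bid 11: wins, pays 11, utility 11 - 11 = 0.
Bid 3 instead: wins, pays 3, utility 11 - 3 = 8.
Since 8 > 0, bidding 3 is strictly better here, so truthful bidding is not dominant.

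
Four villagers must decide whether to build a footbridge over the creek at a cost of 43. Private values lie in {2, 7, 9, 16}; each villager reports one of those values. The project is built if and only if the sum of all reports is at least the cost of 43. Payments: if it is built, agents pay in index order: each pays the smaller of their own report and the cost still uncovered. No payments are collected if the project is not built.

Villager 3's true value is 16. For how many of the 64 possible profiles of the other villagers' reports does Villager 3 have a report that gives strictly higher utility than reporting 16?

Others report (2, 16, 16): truth gives 0; report 9 gives 7 > 0. Violating.
Others report (7, 16, 16): truth gives 0; report 7 gives 9 > 0. Violating.
Others report (9, 9, 16): truth gives 0; report 9 gives 7 > 0. Violating.
Others report (9, 16, 9): truth gives 0; report 9 gives 7 > 0. Violating.
Others report (2, 2, 2): truth gives 0; no alternative beats it.
Others report (2, 2, 7): truth gives 0; no alternative beats it.
(Checking all 64 profiles: 13 have a profitable deviation, 51 do not.)

13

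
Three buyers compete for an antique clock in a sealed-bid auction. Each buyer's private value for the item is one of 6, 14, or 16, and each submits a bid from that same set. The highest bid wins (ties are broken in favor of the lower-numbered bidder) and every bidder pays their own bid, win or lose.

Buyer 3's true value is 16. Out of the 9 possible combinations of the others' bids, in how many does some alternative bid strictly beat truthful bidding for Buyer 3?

6

Others bid (6, 6): truth gives 0; bid 14 gives 2 > 0. Violating.
Others bid (6, 16): truth gives -16; bid 6 gives -6 > -16. Violating.
Others bid (14, 16): truth gives -16; bid 6 gives -6 > -16. Violating.
Others bid (16, 6): truth gives -16; bid 6 gives -6 > -16. Violating.
Others bid (6, 14): truth gives 0; no alternative beats it.
Others bid (14, 6): truth gives 0; no alternative beats it.
(Checking all 9 profiles: 6 have a profitable deviation, 3 do not.)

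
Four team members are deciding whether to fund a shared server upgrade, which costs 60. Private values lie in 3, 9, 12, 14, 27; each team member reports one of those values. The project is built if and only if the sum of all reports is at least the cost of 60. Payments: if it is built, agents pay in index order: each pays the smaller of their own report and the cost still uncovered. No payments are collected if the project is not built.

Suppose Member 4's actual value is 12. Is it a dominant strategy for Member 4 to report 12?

Yes

Check each profile of the others' reports and compare truth against every alternative report.
Others report (9, 27, 27): truth gives 12, best alternative gives 12.
Others report (12, 27, 27): truth gives 12, best alternative gives 12.
Others report (14, 27, 27): truth gives 12, best alternative gives 12.
Others report (27, 9, 27): truth gives 12, best alternative gives 12.
Others report (27, 12, 27): truth gives 12, best alternative gives 12.
Others report (27, 14, 27): truth gives 12, best alternative gives 12.
(Remaining 119 profiles checked similarly; truth is weakly best in each.)
In every case the truthful report is at least as good as any alternative, so it is a dominant strategy.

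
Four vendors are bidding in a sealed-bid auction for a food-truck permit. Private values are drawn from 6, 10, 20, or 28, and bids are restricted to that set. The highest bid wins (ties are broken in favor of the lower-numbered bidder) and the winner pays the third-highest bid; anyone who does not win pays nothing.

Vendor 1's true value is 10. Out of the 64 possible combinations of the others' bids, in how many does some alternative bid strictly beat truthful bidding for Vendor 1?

Others bid (6, 6, 20): truth gives 0; bid 20 gives 4 > 0. Violating.
Others bid (6, 6, 28): truth gives 0; bid 28 gives 4 > 0. Violating.
Others bid (6, 20, 6): truth gives 0; bid 20 gives 4 > 0. Violating.
Others bid (6, 28, 6): truth gives 0; bid 28 gives 4 > 0. Violating.
Others bid (6, 6, 6): truth gives 4; no alternative beats it.
Others bid (6, 6, 10): truth gives 4; no alternative beats it.
(Checking all 64 profiles: 6 have a profitable deviation, 58 do not.)

6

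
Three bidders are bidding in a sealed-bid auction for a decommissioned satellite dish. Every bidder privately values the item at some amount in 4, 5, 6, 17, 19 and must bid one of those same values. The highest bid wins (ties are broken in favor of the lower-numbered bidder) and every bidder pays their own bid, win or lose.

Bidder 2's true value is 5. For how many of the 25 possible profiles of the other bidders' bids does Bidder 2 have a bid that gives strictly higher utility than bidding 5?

23

Others bid (4, 6): truth gives -5; bid 6 gives -1 > -5. Violating.
Others bid (4, 17): truth gives -5; bid 4 gives -4 > -5. Violating.
Others bid (4, 19): truth gives -5; bid 4 gives -4 > -5. Violating.
Others bid (5, 4): truth gives -5; bid 6 gives -1 > -5. Violating.
Others bid (4, 4): truth gives 0; no alternative beats it.
Others bid (4, 5): truth gives 0; no alternative beats it.
(Checking all 25 profiles: 23 have a profitable deviation, 2 do not.)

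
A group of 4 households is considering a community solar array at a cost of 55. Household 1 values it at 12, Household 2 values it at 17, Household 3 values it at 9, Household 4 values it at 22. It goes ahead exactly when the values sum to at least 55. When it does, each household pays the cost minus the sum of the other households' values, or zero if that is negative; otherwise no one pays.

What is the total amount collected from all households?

Total value 60 ≥ cost 55, so it is built.
Household 1: others sum to 48; max(0, 55 - 48) = 7.
Household 2: others sum to 43; max(0, 55 - 43) = 12.
Household 3: others sum to 51; max(0, 55 - 51) = 4.
Household 4: others sum to 38; max(0, 55 - 38) = 17.
Total collected = 7 + 12 + 4 + 17 = 40.

40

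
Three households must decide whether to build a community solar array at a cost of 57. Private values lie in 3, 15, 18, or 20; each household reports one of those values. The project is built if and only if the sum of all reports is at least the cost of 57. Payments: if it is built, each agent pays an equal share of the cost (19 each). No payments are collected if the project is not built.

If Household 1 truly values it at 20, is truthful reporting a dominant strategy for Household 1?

Check each profile of the others' reports and compare truth against every alternative report.
Others report (18, 20): truth gives 1, best alternative gives 0.
Others report (20, 18): truth gives 1, best alternative gives 0.
Others report (20, 20): truth gives 1, best alternative gives 1.
Others report (3, 3): truth gives 0, best alternative gives 0.
Others report (3, 15): truth gives 0, best alternative gives 0.
Others report (3, 18): truth gives 0, best alternative gives 0.
(Remaining 10 profiles checked similarly; truth is weakly best in each.)
In every case the truthful report is at least as good as any alternative, so it is a dominant strategy.

Yes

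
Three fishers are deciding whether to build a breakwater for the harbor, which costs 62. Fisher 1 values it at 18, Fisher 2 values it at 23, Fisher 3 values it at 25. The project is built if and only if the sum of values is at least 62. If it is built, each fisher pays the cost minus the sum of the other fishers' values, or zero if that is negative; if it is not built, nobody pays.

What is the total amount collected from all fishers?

54

Total value 66 ≥ cost 62, so it is built.
Fisher 1: others sum to 48; max(0, 62 - 48) = 14.
Fisher 2: others sum to 43; max(0, 62 - 43) = 19.
Fisher 3: others sum to 41; max(0, 62 - 41) = 21.
Total collected = 14 + 19 + 21 = 54.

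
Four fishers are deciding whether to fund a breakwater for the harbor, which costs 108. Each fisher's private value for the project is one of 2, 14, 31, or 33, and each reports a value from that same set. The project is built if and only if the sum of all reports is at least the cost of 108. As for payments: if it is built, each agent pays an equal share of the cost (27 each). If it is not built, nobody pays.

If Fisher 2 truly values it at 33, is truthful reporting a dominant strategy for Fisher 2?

Yes

Check each profile of the others' reports and compare truth against every alternative report.
Others report (14, 31, 31): truth gives 6, best alternative gives 0.
Others report (31, 14, 31): truth gives 6, best alternative gives 0.
Others report (31, 31, 14): truth gives 6, best alternative gives 0.
Others report (14, 31, 33): truth gives 6, best alternative gives 6.
Others report (14, 33, 31): truth gives 6, best alternative gives 6.
Others report (14, 33, 33): truth gives 6, best alternative gives 6.
(Remaining 58 profiles checked similarly; truth is weakly best in each.)
In every case the truthful report is at least as good as any alternative, so it is a dominant strategy.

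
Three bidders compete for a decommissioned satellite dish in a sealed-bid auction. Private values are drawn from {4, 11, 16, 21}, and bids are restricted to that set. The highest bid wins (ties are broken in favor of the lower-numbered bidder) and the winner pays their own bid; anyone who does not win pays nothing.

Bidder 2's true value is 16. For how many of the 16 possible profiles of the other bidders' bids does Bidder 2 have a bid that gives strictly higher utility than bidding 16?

Others bid (4, 4): truth gives 0; bid 11 gives 5 > 0. Violating.
Others bid (4, 11): truth gives 0; bid 11 gives 5 > 0. Violating.
Others bid (4, 16): truth gives 0; no alternative beats it.
Others bid (4, 21): truth gives 0; no alternative beats it.
(Checking all 16 profiles: 2 have a profitable deviation, 14 do not.)

2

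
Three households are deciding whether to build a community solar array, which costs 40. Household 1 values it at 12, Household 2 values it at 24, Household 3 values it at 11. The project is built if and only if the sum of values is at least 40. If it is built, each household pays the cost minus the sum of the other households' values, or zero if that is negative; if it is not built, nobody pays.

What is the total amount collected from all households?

26

Total value 47 ≥ cost 40, so it is built.
Household 1: others sum to 35; max(0, 40 - 35) = 5.
Household 2: others sum to 23; max(0, 40 - 23) = 17.
Household 3: others sum to 36; max(0, 40 - 36) = 4.
Total collected = 5 + 17 + 4 = 26.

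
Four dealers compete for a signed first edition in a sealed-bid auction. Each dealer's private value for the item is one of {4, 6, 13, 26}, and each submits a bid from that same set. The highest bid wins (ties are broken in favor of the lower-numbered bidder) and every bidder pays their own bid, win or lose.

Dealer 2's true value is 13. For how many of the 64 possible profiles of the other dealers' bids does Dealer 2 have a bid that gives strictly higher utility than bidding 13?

50

Others bid (4, 4, 4): truth gives 0; bid 6 gives 7 > 0. Violating.
Others bid (4, 4, 6): truth gives 0; bid 6 gives 7 > 0. Violating.
Others bid (4, 4, 26): truth gives -13; bid 4 gives -4 > -13. Violating.
Others bid (4, 6, 4): truth gives 0; bid 6 gives 7 > 0. Violating.
Others bid (4, 4, 13): truth gives 0; no alternative beats it.
Others bid (4, 6, 13): truth gives 0; no alternative beats it.
(Checking all 64 profiles: 50 have a profitable deviation, 14 do not.)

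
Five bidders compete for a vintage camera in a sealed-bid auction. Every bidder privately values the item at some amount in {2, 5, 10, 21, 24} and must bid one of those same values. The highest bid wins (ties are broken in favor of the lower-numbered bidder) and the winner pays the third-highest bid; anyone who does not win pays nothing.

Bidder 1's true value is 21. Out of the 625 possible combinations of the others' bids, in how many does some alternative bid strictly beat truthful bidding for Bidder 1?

Others bid (2, 2, 2, 24): truth gives 0; bid 24 gives 19 > 0. Violating.
Others bid (2, 2, 5, 24): truth gives 0; bid 24 gives 16 > 0. Violating.
Others bid (2, 2, 10, 24): truth gives 0; bid 24 gives 11 > 0. Violating.
Others bid (2, 2, 24, 2): truth gives 0; bid 24 gives 19 > 0. Violating.
Others bid (2, 2, 2, 2): truth gives 19; no alternative beats it.
Others bid (2, 2, 2, 5): truth gives 19; no alternative beats it.
(Checking all 625 profiles: 108 have a profitable deviation, 517 do not.)

108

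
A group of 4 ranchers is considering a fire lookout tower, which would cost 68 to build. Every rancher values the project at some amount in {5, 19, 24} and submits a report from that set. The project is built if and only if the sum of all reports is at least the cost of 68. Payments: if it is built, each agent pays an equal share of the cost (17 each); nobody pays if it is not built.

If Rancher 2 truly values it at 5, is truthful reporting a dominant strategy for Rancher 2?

Check each profile of the others' reports and compare truth against every alternative report.
Others report (5, 24, 24): truth gives 0, best alternative gives -12.
Others report (19, 19, 19): truth gives 0, best alternative gives -12.
Others report (19, 19, 24): truth gives 0, best alternative gives -12.
Others report (19, 24, 19): truth gives 0, best alternative gives -12.
Others report (24, 5, 24): truth gives 0, best alternative gives -12.
Others report (24, 19, 19): truth gives 0, best alternative gives -12.
(Remaining 21 profiles checked similarly; truth is weakly best in each.)
In every case the truthful report is at least as good as any alternative, so it is a dominant strategy.

Yes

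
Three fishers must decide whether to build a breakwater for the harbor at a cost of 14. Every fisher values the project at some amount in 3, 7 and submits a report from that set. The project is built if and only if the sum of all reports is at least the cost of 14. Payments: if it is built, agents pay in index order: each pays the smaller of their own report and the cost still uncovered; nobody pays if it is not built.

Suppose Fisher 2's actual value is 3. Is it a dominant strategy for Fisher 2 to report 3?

Yes

Check each profile of the others' reports and compare truth against every alternative report.
Others report (3, 7): truth gives 0, best alternative gives -4.
Others report (7, 3): truth gives 0, best alternative gives -4.
Others report (7, 7): truth gives 0, best alternative gives -4.
Others report (3, 3): truth gives 0, best alternative gives 0.
In every case the truthful report is at least as good as any alternative, so it is a dominant strategy.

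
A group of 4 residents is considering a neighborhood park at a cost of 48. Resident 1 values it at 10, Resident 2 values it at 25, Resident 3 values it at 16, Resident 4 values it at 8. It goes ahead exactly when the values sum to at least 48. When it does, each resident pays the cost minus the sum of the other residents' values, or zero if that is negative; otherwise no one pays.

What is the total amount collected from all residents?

19

Total value 59 ≥ cost 48, so it is built.
Resident 1: others sum to 49; max(0, 48 - 49) = 0.
Resident 2: others sum to 34; max(0, 48 - 34) = 14.
Resident 3: others sum to 43; max(0, 48 - 43) = 5.
Resident 4: others sum to 51; max(0, 48 - 51) = 0.
Total collected = 0 + 14 + 5 + 0 = 19.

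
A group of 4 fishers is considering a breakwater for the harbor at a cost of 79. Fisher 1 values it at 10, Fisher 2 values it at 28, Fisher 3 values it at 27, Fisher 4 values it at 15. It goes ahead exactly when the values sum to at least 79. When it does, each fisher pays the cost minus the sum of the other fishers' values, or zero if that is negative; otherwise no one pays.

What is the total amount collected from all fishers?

76

Total value 80 ≥ cost 79, so it is built.
Fisher 1: others sum to 70; max(0, 79 - 70) = 9.
Fisher 2: others sum to 52; max(0, 79 - 52) = 27.
Fisher 3: others sum to 53; max(0, 79 - 53) = 26.
Fisher 4: others sum to 65; max(0, 79 - 65) = 14.
Total collected = 9 + 27 + 26 + 14 = 76.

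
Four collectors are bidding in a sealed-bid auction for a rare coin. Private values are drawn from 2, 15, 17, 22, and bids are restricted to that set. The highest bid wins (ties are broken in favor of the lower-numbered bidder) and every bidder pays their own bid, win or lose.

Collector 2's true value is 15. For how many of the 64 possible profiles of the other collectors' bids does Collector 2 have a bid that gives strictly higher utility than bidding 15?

60

Others bid (2, 2, 17): truth gives -15; bid 2 gives -2 > -15. Violating.
Others bid (2, 2, 22): truth gives -15; bid 2 gives -2 > -15. Violating.
Others bid (2, 15, 17): truth gives -15; bid 2 gives -2 > -15. Violating.
Others bid (2, 15, 22): truth gives -15; bid 2 gives -2 > -15. Violating.
Others bid (2, 2, 2): truth gives 0; no alternative beats it.
Others bid (2, 2, 15): truth gives 0; no alternative beats it.
(Checking all 64 profiles: 60 have a profitable deviation, 4 do not.)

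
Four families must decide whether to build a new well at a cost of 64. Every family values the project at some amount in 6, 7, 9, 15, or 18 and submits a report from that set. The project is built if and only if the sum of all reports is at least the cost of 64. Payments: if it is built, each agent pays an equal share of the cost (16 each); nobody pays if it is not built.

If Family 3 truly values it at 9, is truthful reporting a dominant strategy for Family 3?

Yes

Check each profile of the others' reports and compare truth against every alternative report.
Others report (6, 6, 6): truth gives 0, best alternative gives 0.
Others report (6, 6, 7): truth gives 0, best alternative gives 0.
Others report (6, 6, 9): truth gives 0, best alternative gives 0.
Others report (6, 6, 15): truth gives 0, best alternative gives 0.
Others report (6, 6, 18): truth gives 0, best alternative gives 0.
Others report (6, 7, 6): truth gives 0, best alternative gives 0.
(Remaining 119 profiles checked similarly; truth is weakly best in each.)
In every case the truthful report is at least as good as any alternative, so it is a dominant strategy.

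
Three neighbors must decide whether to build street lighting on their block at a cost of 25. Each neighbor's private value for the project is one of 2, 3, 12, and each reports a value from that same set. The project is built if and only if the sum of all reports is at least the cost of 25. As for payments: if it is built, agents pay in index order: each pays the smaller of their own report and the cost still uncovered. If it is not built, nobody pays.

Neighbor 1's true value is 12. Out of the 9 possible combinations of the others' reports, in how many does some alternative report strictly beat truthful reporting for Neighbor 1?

1

Others report (12, 12): truth gives 0; report 2 gives 10 > 0. Violating.
Others report (2, 2): truth gives 0; no alternative beats it.
Others report (2, 3): truth gives 0; no alternative beats it.
(Checking all 9 profiles: 1 has a profitable deviation, 8 do not.)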